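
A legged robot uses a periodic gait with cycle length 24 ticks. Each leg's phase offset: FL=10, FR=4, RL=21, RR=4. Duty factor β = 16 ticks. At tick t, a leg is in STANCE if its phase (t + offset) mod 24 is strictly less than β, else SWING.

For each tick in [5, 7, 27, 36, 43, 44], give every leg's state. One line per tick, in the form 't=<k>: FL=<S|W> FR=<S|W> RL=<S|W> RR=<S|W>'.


t=5: phase=(15,9,2,9) vs β=16 → FL=S FR=S RL=S RR=S
t=7: phase=(17,11,4,11) vs β=16 → FL=W FR=S RL=S RR=S
t=27: phase=(13,7,0,7) vs β=16 → FL=S FR=S RL=S RR=S
t=36: phase=(22,16,9,16) vs β=16 → FL=W FR=W RL=S RR=W
t=43: phase=(5,23,16,23) vs β=16 → FL=S FR=W RL=W RR=W
t=44: phase=(6,0,17,0) vs β=16 → FL=S FR=S RL=W RR=S

t=5: FL=S FR=S RL=S RR=S
t=7: FL=W FR=S RL=S RR=S
t=27: FL=S FR=S RL=S RR=S
t=36: FL=W FR=W RL=S RR=W
t=43: FL=S FR=W RL=W RR=W
t=44: FL=S FR=S RL=W RR=S


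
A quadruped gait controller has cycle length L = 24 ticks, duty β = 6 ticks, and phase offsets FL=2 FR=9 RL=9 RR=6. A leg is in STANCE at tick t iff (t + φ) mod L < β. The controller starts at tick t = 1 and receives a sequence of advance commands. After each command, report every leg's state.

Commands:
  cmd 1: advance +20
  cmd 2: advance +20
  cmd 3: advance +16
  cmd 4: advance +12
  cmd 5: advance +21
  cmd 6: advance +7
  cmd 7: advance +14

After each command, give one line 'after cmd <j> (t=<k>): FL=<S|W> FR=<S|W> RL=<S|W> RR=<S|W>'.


start t=1: FL=S FR=W RL=W RR=W
cmd 1: advance +20 → t=21, phase=(23,6,6,3) → FL=W FR=W RL=W RR=S
cmd 2: advance +20 → t=41, phase=(19,2,2,23) → FL=W FR=S RL=S RR=W
cmd 3: advance +16 → t=57, phase=(11,18,18,15) → FL=W FR=W RL=W RR=W
cmd 4: advance +12 → t=69, phase=(23,6,6,3) → FL=W FR=W RL=W RR=S
cmd 5: advance +21 → t=90, phase=(20,3,3,0) → FL=W FR=S RL=S RR=S
cmd 6: advance +7 → t=97, phase=(3,10,10,7) → FL=S FR=W RL=W RR=W
cmd 7: advance +14 → t=111, phase=(17,0,0,21) → FL=W FR=S RL=S RR=W

after cmd 1 (t=21): FL=W FR=W RL=W RR=S
after cmd 2 (t=41): FL=W FR=S RL=S RR=W
after cmd 3 (t=57): FL=W FR=W RL=W RR=W
after cmd 4 (t=69): FL=W FR=W RL=W RR=S
after cmd 5 (t=90): FL=W FR=S RL=S RR=S
after cmd 6 (t=97): FL=S FR=W RL=W RR=W
after cmd 7 (t=111): FL=W FR=S RL=S RR=W


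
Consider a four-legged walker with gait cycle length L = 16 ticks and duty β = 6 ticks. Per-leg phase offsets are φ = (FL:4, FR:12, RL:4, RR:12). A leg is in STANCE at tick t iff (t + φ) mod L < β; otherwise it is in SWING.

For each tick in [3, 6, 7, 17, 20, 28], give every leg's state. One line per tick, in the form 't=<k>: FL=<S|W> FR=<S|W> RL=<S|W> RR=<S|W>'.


t=3: FL=W FR=W RL=W RR=W
t=6: FL=W FR=S RL=W RR=S
t=7: FL=W FR=S RL=W RR=S
t=17: FL=S FR=W RL=S RR=W
t=20: FL=W FR=S RL=W RR=S
t=28: FL=S FR=W RL=S RR=W

t=3: phase=(7,15,7,15) vs β=6 → FL=W FR=W RL=W RR=W
t=6: phase=(10,2,10,2) vs β=6 → FL=W FR=S RL=W RR=S
t=7: phase=(11,3,11,3) vs β=6 → FL=W FR=S RL=W RR=S
t=17: phase=(5,13,5,13) vs β=6 → FL=S FR=W RL=S RR=W
t=20: phase=(8,0,8,0) vs β=6 → FL=W FR=S RL=W RR=S
t=28: phase=(0,8,0,8) vs β=6 → FL=S FR=W RL=S RR=W


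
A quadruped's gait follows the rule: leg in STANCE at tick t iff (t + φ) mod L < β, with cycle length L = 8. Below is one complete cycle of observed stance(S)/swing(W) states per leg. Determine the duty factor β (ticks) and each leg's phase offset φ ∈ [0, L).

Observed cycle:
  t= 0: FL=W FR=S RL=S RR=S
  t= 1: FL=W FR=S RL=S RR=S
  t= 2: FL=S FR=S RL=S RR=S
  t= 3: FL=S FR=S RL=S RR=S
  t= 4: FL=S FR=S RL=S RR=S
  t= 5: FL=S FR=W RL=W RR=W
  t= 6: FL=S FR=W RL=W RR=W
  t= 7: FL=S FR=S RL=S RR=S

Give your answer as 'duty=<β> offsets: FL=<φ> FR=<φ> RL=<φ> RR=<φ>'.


duty=6 offsets: FL=6 FR=1 RL=1 RR=1

duty β = stance ticks per leg = 6
FL: stance ticks = 6; W→S at t=2 → φ=6
FR: stance ticks = 6; W→S at t=7 → φ=1
RL: stance ticks = 6; W→S at t=7 → φ=1
RR: stance ticks = 6; W→S at t=7 → φ=1


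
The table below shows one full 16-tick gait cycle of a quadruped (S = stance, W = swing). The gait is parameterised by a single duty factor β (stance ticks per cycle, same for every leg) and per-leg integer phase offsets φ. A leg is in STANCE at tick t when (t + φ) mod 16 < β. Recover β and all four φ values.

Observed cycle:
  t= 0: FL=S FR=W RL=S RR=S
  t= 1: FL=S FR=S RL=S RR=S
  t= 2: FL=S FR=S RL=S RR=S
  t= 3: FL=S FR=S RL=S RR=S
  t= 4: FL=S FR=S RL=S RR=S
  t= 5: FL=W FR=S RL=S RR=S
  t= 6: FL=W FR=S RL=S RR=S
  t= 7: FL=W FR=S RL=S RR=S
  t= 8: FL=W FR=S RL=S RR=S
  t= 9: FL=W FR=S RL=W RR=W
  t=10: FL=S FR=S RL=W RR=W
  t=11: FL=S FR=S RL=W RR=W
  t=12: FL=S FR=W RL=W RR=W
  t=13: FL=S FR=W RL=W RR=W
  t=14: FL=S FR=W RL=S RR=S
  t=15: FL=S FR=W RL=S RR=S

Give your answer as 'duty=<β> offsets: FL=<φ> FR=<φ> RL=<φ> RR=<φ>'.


duty β = stance ticks per leg = 11
FL: stance ticks = 11; W→S at t=10 → φ=6
FR: stance ticks = 11; W→S at t=1 → φ=15
RL: stance ticks = 11; W→S at t=14 → φ=2
RR: stance ticks = 11; W→S at t=14 → φ=2

duty=11 offsets: FL=6 FR=15 RL=2 RR=2


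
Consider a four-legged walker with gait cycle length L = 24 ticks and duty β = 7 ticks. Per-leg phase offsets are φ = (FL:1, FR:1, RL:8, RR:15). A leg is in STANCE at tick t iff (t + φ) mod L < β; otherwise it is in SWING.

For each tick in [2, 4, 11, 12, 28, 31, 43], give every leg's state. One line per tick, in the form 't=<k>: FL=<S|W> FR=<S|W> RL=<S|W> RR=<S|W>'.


t=2: FL=S FR=S RL=W RR=W
t=4: FL=S FR=S RL=W RR=W
t=11: FL=W FR=W RL=W RR=S
t=12: FL=W FR=W RL=W RR=S
t=28: FL=S FR=S RL=W RR=W
t=31: FL=W FR=W RL=W RR=W
t=43: FL=W FR=W RL=S RR=W

t=2: phase=(3,3,10,17) vs β=7 → FL=S FR=S RL=W RR=W
t=4: phase=(5,5,12,19) vs β=7 → FL=S FR=S RL=W RR=W
t=11: phase=(12,12,19,2) vs β=7 → FL=W FR=W RL=W RR=S
t=12: phase=(13,13,20,3) vs β=7 → FL=W FR=W RL=W RR=S
t=28: phase=(5,5,12,19) vs β=7 → FL=S FR=S RL=W RR=W
t=31: phase=(8,8,15,22) vs β=7 → FL=W FR=W RL=W RR=W
t=43: phase=(20,20,3,10) vs β=7 → FL=W FR=W RL=S RR=W


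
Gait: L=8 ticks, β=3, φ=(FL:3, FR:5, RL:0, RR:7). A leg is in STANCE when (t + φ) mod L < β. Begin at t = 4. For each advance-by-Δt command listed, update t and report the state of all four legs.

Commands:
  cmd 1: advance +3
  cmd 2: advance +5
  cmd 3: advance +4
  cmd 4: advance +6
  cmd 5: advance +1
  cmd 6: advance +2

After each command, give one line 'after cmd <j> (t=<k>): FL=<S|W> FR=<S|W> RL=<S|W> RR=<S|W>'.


after cmd 1 (t=7): FL=S FR=W RL=W RR=W
after cmd 2 (t=12): FL=W FR=S RL=W RR=W
after cmd 3 (t=16): FL=W FR=W RL=S RR=W
after cmd 4 (t=22): FL=S FR=W RL=W RR=W
after cmd 5 (t=23): FL=S FR=W RL=W RR=W
after cmd 6 (t=25): FL=W FR=W RL=S RR=S

start t=4: FL=W FR=S RL=W RR=W
cmd 1: advance +3 → t=7, phase=(2,4,7,6) → FL=S FR=W RL=W RR=W
cmd 2: advance +5 → t=12, phase=(7,1,4,3) → FL=W FR=S RL=W RR=W
cmd 3: advance +4 → t=16, phase=(3,5,0,7) → FL=W FR=W RL=S RR=W
cmd 4: advance +6 → t=22, phase=(1,3,6,5) → FL=S FR=W RL=W RR=W
cmd 5: advance +1 → t=23, phase=(2,4,7,6) → FL=S FR=W RL=W RR=W
cmd 6: advance +2 → t=25, phase=(4,6,1,0) → FL=W FR=W RL=S RR=S


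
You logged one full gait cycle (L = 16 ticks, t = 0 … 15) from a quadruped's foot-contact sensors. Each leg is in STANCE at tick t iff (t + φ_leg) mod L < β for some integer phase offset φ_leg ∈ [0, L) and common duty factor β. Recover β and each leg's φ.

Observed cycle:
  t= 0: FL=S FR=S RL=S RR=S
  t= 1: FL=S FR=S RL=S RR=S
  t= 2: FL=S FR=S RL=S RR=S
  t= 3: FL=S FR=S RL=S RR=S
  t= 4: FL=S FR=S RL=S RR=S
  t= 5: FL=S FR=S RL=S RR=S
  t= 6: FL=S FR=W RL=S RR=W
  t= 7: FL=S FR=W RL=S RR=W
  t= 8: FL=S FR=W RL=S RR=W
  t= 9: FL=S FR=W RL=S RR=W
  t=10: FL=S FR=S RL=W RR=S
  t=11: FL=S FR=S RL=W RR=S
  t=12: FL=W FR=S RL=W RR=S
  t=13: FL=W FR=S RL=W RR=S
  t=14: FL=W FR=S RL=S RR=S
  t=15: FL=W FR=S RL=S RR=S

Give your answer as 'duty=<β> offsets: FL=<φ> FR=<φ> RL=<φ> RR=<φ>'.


duty=12 offsets: FL=0 FR=6 RL=2 RR=6

duty β = stance ticks per leg = 12
FL: stance ticks = 12; W→S at t=0 → φ=0
FR: stance ticks = 12; W→S at t=10 → φ=6
RL: stance ticks = 12; W→S at t=14 → φ=2
RR: stance ticks = 12; W→S at t=10 → φ=6


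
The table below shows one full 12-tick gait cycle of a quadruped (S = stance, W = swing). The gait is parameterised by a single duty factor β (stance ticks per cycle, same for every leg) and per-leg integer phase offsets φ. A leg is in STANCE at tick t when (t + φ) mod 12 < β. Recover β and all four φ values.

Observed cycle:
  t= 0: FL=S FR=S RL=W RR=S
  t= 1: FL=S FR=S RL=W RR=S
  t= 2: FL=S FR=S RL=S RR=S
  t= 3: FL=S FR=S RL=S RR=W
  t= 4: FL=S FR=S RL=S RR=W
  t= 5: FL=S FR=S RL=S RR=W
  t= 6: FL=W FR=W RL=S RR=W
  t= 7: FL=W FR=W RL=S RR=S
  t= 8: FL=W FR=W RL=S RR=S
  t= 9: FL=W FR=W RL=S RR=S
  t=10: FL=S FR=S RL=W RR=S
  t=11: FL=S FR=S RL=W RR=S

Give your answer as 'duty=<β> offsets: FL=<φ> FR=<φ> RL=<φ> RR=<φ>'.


duty β = stance ticks per leg = 8
FL: stance ticks = 8; W→S at t=10 → φ=2
FR: stance ticks = 8; W→S at t=10 → φ=2
RL: stance ticks = 8; W→S at t=2 → φ=10
RR: stance ticks = 8; W→S at t=7 → φ=5

duty=8 offsets: FL=2 FR=2 RL=10 RR=5


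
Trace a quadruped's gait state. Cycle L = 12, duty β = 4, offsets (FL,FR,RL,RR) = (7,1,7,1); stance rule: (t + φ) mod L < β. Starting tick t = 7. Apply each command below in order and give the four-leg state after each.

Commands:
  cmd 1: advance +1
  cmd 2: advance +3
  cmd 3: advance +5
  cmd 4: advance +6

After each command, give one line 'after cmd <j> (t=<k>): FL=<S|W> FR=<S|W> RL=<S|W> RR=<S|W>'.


after cmd 1 (t=8): FL=S FR=W RL=S RR=W
after cmd 2 (t=11): FL=W FR=S RL=W RR=S
after cmd 3 (t=16): FL=W FR=W RL=W RR=W
after cmd 4 (t=22): FL=W FR=W RL=W RR=W

start t=7: FL=S FR=W RL=S RR=W
cmd 1: advance +1 → t=8, phase=(3,9,3,9) → FL=S FR=W RL=S RR=W
cmd 2: advance +3 → t=11, phase=(6,0,6,0) → FL=W FR=S RL=W RR=S
cmd 3: advance +5 → t=16, phase=(11,5,11,5) → FL=W FR=W RL=W RR=W
cmd 4: advance +6 → t=22, phase=(5,11,5,11) → FL=W FR=W RL=W RR=W


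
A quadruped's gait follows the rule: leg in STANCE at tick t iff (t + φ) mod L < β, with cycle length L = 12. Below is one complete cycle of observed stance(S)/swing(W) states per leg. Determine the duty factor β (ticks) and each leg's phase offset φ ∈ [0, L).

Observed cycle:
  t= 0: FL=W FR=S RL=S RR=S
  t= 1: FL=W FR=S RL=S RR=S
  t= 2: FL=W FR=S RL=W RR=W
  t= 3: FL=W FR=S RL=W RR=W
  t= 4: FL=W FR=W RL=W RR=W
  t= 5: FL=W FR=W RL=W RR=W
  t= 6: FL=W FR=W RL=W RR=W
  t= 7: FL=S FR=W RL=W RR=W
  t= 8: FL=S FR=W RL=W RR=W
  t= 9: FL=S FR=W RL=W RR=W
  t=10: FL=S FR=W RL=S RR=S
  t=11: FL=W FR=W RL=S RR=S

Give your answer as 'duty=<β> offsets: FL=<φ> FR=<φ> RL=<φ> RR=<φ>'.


duty=4 offsets: FL=5 FR=0 RL=2 RR=2

duty β = stance ticks per leg = 4
FL: stance ticks = 4; W→S at t=7 → φ=5
FR: stance ticks = 4; W→S at t=0 → φ=0
RL: stance ticks = 4; W→S at t=10 → φ=2
RR: stance ticks = 4; W→S at t=10 → φ=2


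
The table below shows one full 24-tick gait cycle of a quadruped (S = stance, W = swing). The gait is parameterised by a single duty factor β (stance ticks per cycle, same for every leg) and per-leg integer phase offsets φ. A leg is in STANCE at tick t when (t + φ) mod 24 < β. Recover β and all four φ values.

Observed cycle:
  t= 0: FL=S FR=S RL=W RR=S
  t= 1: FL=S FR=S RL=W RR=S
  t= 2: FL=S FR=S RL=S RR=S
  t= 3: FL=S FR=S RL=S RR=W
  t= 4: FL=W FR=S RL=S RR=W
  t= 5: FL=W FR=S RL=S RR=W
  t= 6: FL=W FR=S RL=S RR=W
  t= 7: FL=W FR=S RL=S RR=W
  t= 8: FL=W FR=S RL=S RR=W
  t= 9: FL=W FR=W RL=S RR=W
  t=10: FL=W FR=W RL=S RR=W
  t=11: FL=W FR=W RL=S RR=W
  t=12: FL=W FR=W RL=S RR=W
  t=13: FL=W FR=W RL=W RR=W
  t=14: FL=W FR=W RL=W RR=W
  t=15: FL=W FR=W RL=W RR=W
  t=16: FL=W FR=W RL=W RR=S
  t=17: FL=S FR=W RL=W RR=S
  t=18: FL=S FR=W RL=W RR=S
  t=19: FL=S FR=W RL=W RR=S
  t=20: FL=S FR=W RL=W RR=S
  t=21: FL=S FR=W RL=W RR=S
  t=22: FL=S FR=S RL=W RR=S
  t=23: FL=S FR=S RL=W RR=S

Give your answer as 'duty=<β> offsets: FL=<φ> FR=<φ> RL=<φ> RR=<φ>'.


duty=11 offsets: FL=7 FR=2 RL=22 RR=8

duty β = stance ticks per leg = 11
FL: stance ticks = 11; W→S at t=17 → φ=7
FR: stance ticks = 11; W→S at t=22 → φ=2
RL: stance ticks = 11; W→S at t=2 → φ=22
RR: stance ticks = 11; W→S at t=16 → φ=8


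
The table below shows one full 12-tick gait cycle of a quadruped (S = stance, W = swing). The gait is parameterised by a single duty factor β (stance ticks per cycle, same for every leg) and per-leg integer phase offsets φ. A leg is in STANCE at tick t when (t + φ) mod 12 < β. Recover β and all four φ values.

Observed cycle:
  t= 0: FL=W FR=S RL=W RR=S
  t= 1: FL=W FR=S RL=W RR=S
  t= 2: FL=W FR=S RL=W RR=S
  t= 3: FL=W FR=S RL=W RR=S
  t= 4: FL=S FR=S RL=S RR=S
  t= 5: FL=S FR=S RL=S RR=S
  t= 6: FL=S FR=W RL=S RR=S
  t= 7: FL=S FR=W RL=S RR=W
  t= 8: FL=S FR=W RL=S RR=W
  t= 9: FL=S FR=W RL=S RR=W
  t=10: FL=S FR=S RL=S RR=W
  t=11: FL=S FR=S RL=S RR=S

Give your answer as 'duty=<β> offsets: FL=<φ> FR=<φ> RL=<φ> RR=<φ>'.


duty=8 offsets: FL=8 FR=2 RL=8 RR=1

duty β = stance ticks per leg = 8
FL: stance ticks = 8; W→S at t=4 → φ=8
FR: stance ticks = 8; W→S at t=10 → φ=2
RL: stance ticks = 8; W→S at t=4 → φ=8
RR: stance ticks = 8; W→S at t=11 → φ=1


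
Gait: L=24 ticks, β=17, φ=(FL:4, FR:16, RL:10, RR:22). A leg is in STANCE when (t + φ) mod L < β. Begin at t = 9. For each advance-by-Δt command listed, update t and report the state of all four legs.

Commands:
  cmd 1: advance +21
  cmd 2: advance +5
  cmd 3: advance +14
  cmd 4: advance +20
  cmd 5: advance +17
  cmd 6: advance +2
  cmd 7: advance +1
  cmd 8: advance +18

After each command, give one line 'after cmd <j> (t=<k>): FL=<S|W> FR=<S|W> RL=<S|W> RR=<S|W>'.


after cmd 1 (t=30): FL=S FR=W RL=S RR=S
after cmd 2 (t=35): FL=S FR=S RL=W RR=S
after cmd 3 (t=49): FL=S FR=W RL=S RR=W
after cmd 4 (t=69): FL=S FR=S RL=S RR=W
after cmd 5 (t=86): FL=W FR=S RL=S RR=S
after cmd 6 (t=88): FL=W FR=S RL=S RR=S
after cmd 7 (t=89): FL=W FR=S RL=S RR=S
after cmd 8 (t=107): FL=S FR=S RL=W RR=S

start t=9: FL=S FR=S RL=W RR=S
cmd 1: advance +21 → t=30, phase=(10,22,16,4) → FL=S FR=W RL=S RR=S
cmd 2: advance +5 → t=35, phase=(15,3,21,9) → FL=S FR=S RL=W RR=S
cmd 3: advance +14 → t=49, phase=(5,17,11,23) → FL=S FR=W RL=S RR=W
cmd 4: advance +20 → t=69, phase=(1,13,7,19) → FL=S FR=S RL=S RR=W
cmd 5: advance +17 → t=86, phase=(18,6,0,12) → FL=W FR=S RL=S RR=S
cmd 6: advance +2 → t=88, phase=(20,8,2,14) → FL=W FR=S RL=S RR=S
cmd 7: advance +1 → t=89, phase=(21,9,3,15) → FL=W FR=S RL=S RR=S
cmd 8: advance +18 → t=107, phase=(15,3,21,9) → FL=S FR=S RL=W RR=S


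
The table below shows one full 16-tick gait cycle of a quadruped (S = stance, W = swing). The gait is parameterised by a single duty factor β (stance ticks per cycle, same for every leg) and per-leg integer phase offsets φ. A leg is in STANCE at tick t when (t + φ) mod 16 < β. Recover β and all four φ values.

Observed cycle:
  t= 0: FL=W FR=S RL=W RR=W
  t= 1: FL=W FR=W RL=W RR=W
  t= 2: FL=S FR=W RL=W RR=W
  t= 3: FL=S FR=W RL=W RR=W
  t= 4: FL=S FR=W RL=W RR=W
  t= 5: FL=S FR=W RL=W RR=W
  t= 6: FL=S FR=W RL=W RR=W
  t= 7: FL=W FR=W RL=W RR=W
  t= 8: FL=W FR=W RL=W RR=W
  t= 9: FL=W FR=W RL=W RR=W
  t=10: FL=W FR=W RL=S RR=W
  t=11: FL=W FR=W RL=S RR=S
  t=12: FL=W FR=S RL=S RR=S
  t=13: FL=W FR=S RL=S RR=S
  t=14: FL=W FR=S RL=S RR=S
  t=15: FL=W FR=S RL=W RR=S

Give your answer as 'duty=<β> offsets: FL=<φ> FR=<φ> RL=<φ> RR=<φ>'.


duty β = stance ticks per leg = 5
FL: stance ticks = 5; W→S at t=2 → φ=14
FR: stance ticks = 5; W→S at t=12 → φ=4
RL: stance ticks = 5; W→S at t=10 → φ=6
RR: stance ticks = 5; W→S at t=11 → φ=5

duty=5 offsets: FL=14 FR=4 RL=6 RR=5


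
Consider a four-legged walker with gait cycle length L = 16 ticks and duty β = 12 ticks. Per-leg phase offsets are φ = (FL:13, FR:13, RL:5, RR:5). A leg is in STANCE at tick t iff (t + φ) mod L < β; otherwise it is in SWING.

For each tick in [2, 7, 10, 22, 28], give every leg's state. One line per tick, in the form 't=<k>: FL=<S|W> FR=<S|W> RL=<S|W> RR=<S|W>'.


t=2: FL=W FR=W RL=S RR=S
t=7: FL=S FR=S RL=W RR=W
t=10: FL=S FR=S RL=W RR=W
t=22: FL=S FR=S RL=S RR=S
t=28: FL=S FR=S RL=S RR=S

t=2: phase=(15,15,7,7) vs β=12 → FL=W FR=W RL=S RR=S
t=7: phase=(4,4,12,12) vs β=12 → FL=S FR=S RL=W RR=W
t=10: phase=(7,7,15,15) vs β=12 → FL=S FR=S RL=W RR=W
t=22: phase=(3,3,11,11) vs β=12 → FL=S FR=S RL=S RR=S
t=28: phase=(9,9,1,1) vs β=12 → FL=S FR=S RL=S RR=S


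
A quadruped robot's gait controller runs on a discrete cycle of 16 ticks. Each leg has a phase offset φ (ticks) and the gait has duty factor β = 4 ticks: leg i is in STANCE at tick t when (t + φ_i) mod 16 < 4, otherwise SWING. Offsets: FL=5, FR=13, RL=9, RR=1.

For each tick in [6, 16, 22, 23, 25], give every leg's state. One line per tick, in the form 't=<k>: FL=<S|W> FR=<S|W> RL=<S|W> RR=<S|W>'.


t=6: FL=W FR=S RL=W RR=W
t=16: FL=W FR=W RL=W RR=S
t=22: FL=W FR=S RL=W RR=W
t=23: FL=W FR=W RL=S RR=W
t=25: FL=W FR=W RL=S RR=W

t=6: phase=(11,3,15,7) vs β=4 → FL=W FR=S RL=W RR=W
t=16: phase=(5,13,9,1) vs β=4 → FL=W FR=W RL=W RR=S
t=22: phase=(11,3,15,7) vs β=4 → FL=W FR=S RL=W RR=W
t=23: phase=(12,4,0,8) vs β=4 → FL=W FR=W RL=S RR=W
t=25: phase=(14,6,2,10) vs β=4 → FL=W FR=W RL=S RR=W


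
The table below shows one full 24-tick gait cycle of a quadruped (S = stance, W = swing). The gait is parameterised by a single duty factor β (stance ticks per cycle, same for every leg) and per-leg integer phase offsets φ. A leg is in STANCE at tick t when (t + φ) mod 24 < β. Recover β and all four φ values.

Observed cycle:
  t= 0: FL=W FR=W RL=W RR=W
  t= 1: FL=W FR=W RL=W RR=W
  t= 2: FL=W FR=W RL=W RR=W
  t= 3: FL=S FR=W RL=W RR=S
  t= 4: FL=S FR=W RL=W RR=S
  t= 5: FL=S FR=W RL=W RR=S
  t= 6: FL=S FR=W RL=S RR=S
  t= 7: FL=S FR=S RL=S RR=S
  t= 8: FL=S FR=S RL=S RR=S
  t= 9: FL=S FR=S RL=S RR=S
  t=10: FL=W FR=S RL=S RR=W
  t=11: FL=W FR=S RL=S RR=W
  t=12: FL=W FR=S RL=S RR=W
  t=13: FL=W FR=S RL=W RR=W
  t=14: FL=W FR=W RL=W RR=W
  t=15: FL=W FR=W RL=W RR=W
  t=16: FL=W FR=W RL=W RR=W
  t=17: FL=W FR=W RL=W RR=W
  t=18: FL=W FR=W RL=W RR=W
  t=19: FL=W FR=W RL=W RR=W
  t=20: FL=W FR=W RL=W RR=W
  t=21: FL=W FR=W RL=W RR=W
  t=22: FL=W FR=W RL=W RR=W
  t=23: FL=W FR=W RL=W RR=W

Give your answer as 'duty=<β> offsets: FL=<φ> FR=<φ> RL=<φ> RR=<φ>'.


duty β = stance ticks per leg = 7
FL: stance ticks = 7; W→S at t=3 → φ=21
FR: stance ticks = 7; W→S at t=7 → φ=17
RL: stance ticks = 7; W→S at t=6 → φ=18
RR: stance ticks = 7; W→S at t=3 → φ=21

duty=7 offsets: FL=21 FR=17 RL=18 RR=21


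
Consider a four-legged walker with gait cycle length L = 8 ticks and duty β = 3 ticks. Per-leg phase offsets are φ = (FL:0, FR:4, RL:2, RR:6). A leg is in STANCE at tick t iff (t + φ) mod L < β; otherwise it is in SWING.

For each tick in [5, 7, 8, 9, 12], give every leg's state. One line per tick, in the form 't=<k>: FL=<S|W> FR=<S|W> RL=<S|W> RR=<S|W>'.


t=5: FL=W FR=S RL=W RR=W
t=7: FL=W FR=W RL=S RR=W
t=8: FL=S FR=W RL=S RR=W
t=9: FL=S FR=W RL=W RR=W
t=12: FL=W FR=S RL=W RR=S

t=5: phase=(5,1,7,3) vs β=3 → FL=W FR=S RL=W RR=W
t=7: phase=(7,3,1,5) vs β=3 → FL=W FR=W RL=S RR=W
t=8: phase=(0,4,2,6) vs β=3 → FL=S FR=W RL=S RR=W
t=9: phase=(1,5,3,7) vs β=3 → FL=S FR=W RL=W RR=W
t=12: phase=(4,0,6,2) vs β=3 → FL=W FR=S RL=W RR=S


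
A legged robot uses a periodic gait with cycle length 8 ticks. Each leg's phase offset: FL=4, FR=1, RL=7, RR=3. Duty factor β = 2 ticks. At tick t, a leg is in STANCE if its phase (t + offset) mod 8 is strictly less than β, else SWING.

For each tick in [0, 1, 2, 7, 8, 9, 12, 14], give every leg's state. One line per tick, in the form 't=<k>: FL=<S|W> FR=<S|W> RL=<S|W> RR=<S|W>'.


t=0: phase=(4,1,7,3) vs β=2 → FL=W FR=S RL=W RR=W
t=1: phase=(5,2,0,4) vs β=2 → FL=W FR=W RL=S RR=W
t=2: phase=(6,3,1,5) vs β=2 → FL=W FR=W RL=S RR=W
t=7: phase=(3,0,6,2) vs β=2 → FL=W FR=S RL=W RR=W
t=8: phase=(4,1,7,3) vs β=2 → FL=W FR=S RL=W RR=W
t=9: phase=(5,2,0,4) vs β=2 → FL=W FR=W RL=S RR=W
t=12: phase=(0,5,3,7) vs β=2 → FL=S FR=W RL=W RR=W
t=14: phase=(2,7,5,1) vs β=2 → FL=W FR=W RL=W RR=S

t=0: FL=W FR=S RL=W RR=W
t=1: FL=W FR=W RL=S RR=W
t=2: FL=W FR=W RL=S RR=W
t=7: FL=W FR=S RL=W RR=W
t=8: FL=W FR=S RL=W RR=W
t=9: FL=W FR=W RL=S RR=W
t=12: FL=S FR=W RL=W RR=W
t=14: FL=W FR=W RL=W RR=S


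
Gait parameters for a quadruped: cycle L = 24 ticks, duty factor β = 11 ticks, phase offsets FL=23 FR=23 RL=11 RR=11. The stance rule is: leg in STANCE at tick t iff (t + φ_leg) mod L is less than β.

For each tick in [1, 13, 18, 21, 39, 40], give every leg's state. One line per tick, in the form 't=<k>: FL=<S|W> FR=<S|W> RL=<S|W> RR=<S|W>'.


t=1: phase=(0,0,12,12) vs β=11 → FL=S FR=S RL=W RR=W
t=13: phase=(12,12,0,0) vs β=11 → FL=W FR=W RL=S RR=S
t=18: phase=(17,17,5,5) vs β=11 → FL=W FR=W RL=S RR=S
t=21: phase=(20,20,8,8) vs β=11 → FL=W FR=W RL=S RR=S
t=39: phase=(14,14,2,2) vs β=11 → FL=W FR=W RL=S RR=S
t=40: phase=(15,15,3,3) vs β=11 → FL=W FR=W RL=S RR=S

t=1: FL=S FR=S RL=W RR=W
t=13: FL=W FR=W RL=S RR=S
t=18: FL=W FR=W RL=S RR=S
t=21: FL=W FR=W RL=S RR=S
t=39: FL=W FR=W RL=S RR=S
t=40: FL=W FR=W RL=S RR=S


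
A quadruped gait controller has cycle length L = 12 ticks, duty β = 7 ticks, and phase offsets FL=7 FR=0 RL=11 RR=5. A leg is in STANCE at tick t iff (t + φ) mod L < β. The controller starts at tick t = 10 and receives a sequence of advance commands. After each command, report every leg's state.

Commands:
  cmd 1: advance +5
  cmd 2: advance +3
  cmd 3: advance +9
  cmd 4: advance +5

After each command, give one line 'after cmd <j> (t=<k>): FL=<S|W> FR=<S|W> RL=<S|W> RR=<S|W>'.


after cmd 1 (t=15): FL=W FR=S RL=S RR=W
after cmd 2 (t=18): FL=S FR=S RL=S RR=W
after cmd 3 (t=27): FL=W FR=S RL=S RR=W
after cmd 4 (t=32): FL=S FR=W RL=W RR=S

start t=10: FL=S FR=W RL=W RR=S
cmd 1: advance +5 → t=15, phase=(10,3,2,8) → FL=W FR=S RL=S RR=W
cmd 2: advance +3 → t=18, phase=(1,6,5,11) → FL=S FR=S RL=S RR=W
cmd 3: advance +9 → t=27, phase=(10,3,2,8) → FL=W FR=S RL=S RR=W
cmd 4: advance +5 → t=32, phase=(3,8,7,1) → FL=S FR=W RL=W RR=S


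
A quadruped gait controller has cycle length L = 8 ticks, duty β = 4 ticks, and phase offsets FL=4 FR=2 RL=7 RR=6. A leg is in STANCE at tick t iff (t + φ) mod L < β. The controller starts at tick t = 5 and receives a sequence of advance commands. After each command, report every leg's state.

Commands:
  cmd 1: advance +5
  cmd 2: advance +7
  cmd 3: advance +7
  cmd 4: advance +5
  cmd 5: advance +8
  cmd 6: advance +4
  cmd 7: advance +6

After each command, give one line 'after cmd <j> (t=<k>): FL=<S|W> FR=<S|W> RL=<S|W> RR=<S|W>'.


after cmd 1 (t=10): FL=W FR=W RL=S RR=S
after cmd 2 (t=17): FL=W FR=S RL=S RR=W
after cmd 3 (t=24): FL=W FR=S RL=W RR=W
after cmd 4 (t=29): FL=S FR=W RL=W RR=S
after cmd 5 (t=37): FL=S FR=W RL=W RR=S
after cmd 6 (t=41): FL=W FR=S RL=S RR=W
after cmd 7 (t=47): FL=S FR=S RL=W RR=W

start t=5: FL=S FR=W RL=W RR=S
cmd 1: advance +5 → t=10, phase=(6,4,1,0) → FL=W FR=W RL=S RR=S
cmd 2: advance +7 → t=17, phase=(5,3,0,7) → FL=W FR=S RL=S RR=W
cmd 3: advance +7 → t=24, phase=(4,2,7,6) → FL=W FR=S RL=W RR=W
cmd 4: advance +5 → t=29, phase=(1,7,4,3) → FL=S FR=W RL=W RR=S
cmd 5: advance +8 → t=37, phase=(1,7,4,3) → FL=S FR=W RL=W RR=S
cmd 6: advance +4 → t=41, phase=(5,3,0,7) → FL=W FR=S RL=S RR=W
cmd 7: advance +6 → t=47, phase=(3,1,6,5) → FL=S FR=S RL=W RR=W


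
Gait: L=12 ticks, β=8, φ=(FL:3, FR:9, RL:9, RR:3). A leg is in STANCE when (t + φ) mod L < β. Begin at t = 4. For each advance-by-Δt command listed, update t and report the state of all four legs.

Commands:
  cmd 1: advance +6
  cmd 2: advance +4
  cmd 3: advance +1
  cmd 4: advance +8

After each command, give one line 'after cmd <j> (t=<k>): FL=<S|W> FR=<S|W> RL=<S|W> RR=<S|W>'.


after cmd 1 (t=10): FL=S FR=S RL=S RR=S
after cmd 2 (t=14): FL=S FR=W RL=W RR=S
after cmd 3 (t=15): FL=S FR=S RL=S RR=S
after cmd 4 (t=23): FL=S FR=W RL=W RR=S

start t=4: FL=S FR=S RL=S RR=S
cmd 1: advance +6 → t=10, phase=(1,7,7,1) → FL=S FR=S RL=S RR=S
cmd 2: advance +4 → t=14, phase=(5,11,11,5) → FL=S FR=W RL=W RR=S
cmd 3: advance +1 → t=15, phase=(6,0,0,6) → FL=S FR=S RL=S RR=S
cmd 4: advance +8 → t=23, phase=(2,8,8,2) → FL=S FR=W RL=W RR=S


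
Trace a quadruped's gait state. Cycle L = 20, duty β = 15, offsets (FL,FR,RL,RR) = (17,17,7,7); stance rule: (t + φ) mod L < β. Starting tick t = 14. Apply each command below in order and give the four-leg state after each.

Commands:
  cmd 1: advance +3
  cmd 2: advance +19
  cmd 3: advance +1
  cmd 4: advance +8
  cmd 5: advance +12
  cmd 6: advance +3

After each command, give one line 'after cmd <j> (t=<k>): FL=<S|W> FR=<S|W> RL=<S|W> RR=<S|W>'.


after cmd 1 (t=17): FL=S FR=S RL=S RR=S
after cmd 2 (t=36): FL=S FR=S RL=S RR=S
after cmd 3 (t=37): FL=S FR=S RL=S RR=S
after cmd 4 (t=45): FL=S FR=S RL=S RR=S
after cmd 5 (t=57): FL=S FR=S RL=S RR=S
after cmd 6 (t=60): FL=W FR=W RL=S RR=S

start t=14: FL=S FR=S RL=S RR=S
cmd 1: advance +3 → t=17, phase=(14,14,4,4) → FL=S FR=S RL=S RR=S
cmd 2: advance +19 → t=36, phase=(13,13,3,3) → FL=S FR=S RL=S RR=S
cmd 3: advance +1 → t=37, phase=(14,14,4,4) → FL=S FR=S RL=S RR=S
cmd 4: advance +8 → t=45, phase=(2,2,12,12) → FL=S FR=S RL=S RR=S
cmd 5: advance +12 → t=57, phase=(14,14,4,4) → FL=S FR=S RL=S RR=S
cmd 6: advance +3 → t=60, phase=(17,17,7,7) → FL=W FR=W RL=S RR=S


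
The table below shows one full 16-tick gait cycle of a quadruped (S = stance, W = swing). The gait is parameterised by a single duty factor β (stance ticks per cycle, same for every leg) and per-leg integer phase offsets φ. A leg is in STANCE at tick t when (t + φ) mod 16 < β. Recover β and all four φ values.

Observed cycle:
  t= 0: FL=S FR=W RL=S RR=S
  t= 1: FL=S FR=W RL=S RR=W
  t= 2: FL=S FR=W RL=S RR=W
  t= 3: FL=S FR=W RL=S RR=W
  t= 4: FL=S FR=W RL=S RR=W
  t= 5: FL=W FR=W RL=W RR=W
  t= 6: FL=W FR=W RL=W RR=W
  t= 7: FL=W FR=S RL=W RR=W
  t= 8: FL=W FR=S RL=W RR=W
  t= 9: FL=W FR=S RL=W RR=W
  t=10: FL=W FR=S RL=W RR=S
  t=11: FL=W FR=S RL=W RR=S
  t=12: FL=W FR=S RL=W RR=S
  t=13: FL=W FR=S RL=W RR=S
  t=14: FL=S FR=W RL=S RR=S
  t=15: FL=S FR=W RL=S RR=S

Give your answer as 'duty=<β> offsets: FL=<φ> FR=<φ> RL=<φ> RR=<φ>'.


duty β = stance ticks per leg = 7
FL: stance ticks = 7; W→S at t=14 → φ=2
FR: stance ticks = 7; W→S at t=7 → φ=9
RL: stance ticks = 7; W→S at t=14 → φ=2
RR: stance ticks = 7; W→S at t=10 → φ=6

duty=7 offsets: FL=2 FR=9 RL=2 RR=6


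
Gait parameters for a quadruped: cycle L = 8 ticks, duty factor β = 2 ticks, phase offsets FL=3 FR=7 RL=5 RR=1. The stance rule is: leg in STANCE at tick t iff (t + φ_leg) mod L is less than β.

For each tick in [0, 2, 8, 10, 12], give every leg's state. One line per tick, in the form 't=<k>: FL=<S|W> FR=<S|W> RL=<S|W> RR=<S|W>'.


t=0: phase=(3,7,5,1) vs β=2 → FL=W FR=W RL=W RR=S
t=2: phase=(5,1,7,3) vs β=2 → FL=W FR=S RL=W RR=W
t=8: phase=(3,7,5,1) vs β=2 → FL=W FR=W RL=W RR=S
t=10: phase=(5,1,7,3) vs β=2 → FL=W FR=S RL=W RR=W
t=12: phase=(7,3,1,5) vs β=2 → FL=W FR=W RL=S RR=W

t=0: FL=W FR=W RL=W RR=S
t=2: FL=W FR=S RL=W RR=W
t=8: FL=W FR=W RL=W RR=S
t=10: FL=W FR=S RL=W RR=W
t=12: FL=W FR=W RL=S RR=W


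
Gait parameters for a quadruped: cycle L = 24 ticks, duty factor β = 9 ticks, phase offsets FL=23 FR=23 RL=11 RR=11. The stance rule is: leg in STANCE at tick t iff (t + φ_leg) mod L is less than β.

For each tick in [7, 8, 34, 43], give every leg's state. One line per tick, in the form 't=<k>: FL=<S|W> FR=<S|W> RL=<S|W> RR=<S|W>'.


t=7: FL=S FR=S RL=W RR=W
t=8: FL=S FR=S RL=W RR=W
t=34: FL=W FR=W RL=W RR=W
t=43: FL=W FR=W RL=S RR=S

t=7: phase=(6,6,18,18) vs β=9 → FL=S FR=S RL=W RR=W
t=8: phase=(7,7,19,19) vs β=9 → FL=S FR=S RL=W RR=W
t=34: phase=(9,9,21,21) vs β=9 → FL=W FR=W RL=W RR=W
t=43: phase=(18,18,6,6) vs β=9 → FL=W FR=W RL=S RR=S


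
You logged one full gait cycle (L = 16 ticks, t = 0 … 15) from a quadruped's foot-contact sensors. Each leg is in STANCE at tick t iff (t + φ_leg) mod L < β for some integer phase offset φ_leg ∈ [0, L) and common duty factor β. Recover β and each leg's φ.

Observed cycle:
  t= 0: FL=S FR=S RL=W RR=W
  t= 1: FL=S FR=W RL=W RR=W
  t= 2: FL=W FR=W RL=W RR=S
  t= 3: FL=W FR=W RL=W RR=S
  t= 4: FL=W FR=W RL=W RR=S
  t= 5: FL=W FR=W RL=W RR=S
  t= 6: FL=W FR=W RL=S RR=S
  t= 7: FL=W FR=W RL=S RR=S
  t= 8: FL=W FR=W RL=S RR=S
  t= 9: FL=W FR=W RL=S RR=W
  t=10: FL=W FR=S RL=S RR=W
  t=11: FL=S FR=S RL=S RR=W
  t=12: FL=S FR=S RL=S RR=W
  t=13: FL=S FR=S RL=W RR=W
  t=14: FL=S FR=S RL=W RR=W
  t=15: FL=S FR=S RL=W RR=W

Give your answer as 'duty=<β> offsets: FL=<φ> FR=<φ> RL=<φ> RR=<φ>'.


duty β = stance ticks per leg = 7
FL: stance ticks = 7; W→S at t=11 → φ=5
FR: stance ticks = 7; W→S at t=10 → φ=6
RL: stance ticks = 7; W→S at t=6 → φ=10
RR: stance ticks = 7; W→S at t=2 → φ=14

duty=7 offsets: FL=5 FR=6 RL=10 RR=14


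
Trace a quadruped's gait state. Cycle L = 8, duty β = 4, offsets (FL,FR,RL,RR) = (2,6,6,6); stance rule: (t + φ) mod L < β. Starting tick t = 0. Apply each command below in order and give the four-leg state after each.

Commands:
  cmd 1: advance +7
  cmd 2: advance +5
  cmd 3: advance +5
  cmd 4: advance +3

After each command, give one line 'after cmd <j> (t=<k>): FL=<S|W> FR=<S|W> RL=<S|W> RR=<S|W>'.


start t=0: FL=S FR=W RL=W RR=W
cmd 1: advance +7 → t=7, phase=(1,5,5,5) → FL=S FR=W RL=W RR=W
cmd 2: advance +5 → t=12, phase=(6,2,2,2) → FL=W FR=S RL=S RR=S
cmd 3: advance +5 → t=17, phase=(3,7,7,7) → FL=S FR=W RL=W RR=W
cmd 4: advance +3 → t=20, phase=(6,2,2,2) → FL=W FR=S RL=S RR=S

after cmd 1 (t=7): FL=S FR=W RL=W RR=W
after cmd 2 (t=12): FL=W FR=S RL=S RR=S
after cmd 3 (t=17): FL=S FR=W RL=W RR=W
after cmd 4 (t=20): FL=W FR=S RL=S RR=S


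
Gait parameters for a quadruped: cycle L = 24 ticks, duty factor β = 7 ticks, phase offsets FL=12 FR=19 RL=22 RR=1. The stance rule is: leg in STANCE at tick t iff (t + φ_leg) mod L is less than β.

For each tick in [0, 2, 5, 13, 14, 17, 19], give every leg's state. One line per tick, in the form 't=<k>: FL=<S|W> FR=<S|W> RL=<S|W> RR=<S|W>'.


t=0: FL=W FR=W RL=W RR=S
t=2: FL=W FR=W RL=S RR=S
t=5: FL=W FR=S RL=S RR=S
t=13: FL=S FR=W RL=W RR=W
t=14: FL=S FR=W RL=W RR=W
t=17: FL=S FR=W RL=W RR=W
t=19: FL=W FR=W RL=W RR=W

t=0: phase=(12,19,22,1) vs β=7 → FL=W FR=W RL=W RR=S
t=2: phase=(14,21,0,3) vs β=7 → FL=W FR=W RL=S RR=S
t=5: phase=(17,0,3,6) vs β=7 → FL=W FR=S RL=S RR=S
t=13: phase=(1,8,11,14) vs β=7 → FL=S FR=W RL=W RR=W
t=14: phase=(2,9,12,15) vs β=7 → FL=S FR=W RL=W RR=W
t=17: phase=(5,12,15,18) vs β=7 → FL=S FR=W RL=W RR=W
t=19: phase=(7,14,17,20) vs β=7 → FL=W FR=W RL=W RR=W


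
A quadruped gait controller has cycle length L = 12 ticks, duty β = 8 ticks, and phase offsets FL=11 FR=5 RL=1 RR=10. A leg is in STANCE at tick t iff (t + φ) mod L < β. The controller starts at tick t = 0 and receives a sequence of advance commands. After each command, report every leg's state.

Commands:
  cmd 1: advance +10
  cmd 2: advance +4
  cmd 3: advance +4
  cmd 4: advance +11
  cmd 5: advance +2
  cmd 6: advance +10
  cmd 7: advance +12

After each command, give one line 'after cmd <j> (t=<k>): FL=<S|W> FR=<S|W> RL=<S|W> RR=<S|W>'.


start t=0: FL=W FR=S RL=S RR=W
cmd 1: advance +10 → t=10, phase=(9,3,11,8) → FL=W FR=S RL=W RR=W
cmd 2: advance +4 → t=14, phase=(1,7,3,0) → FL=S FR=S RL=S RR=S
cmd 3: advance +4 → t=18, phase=(5,11,7,4) → FL=S FR=W RL=S RR=S
cmd 4: advance +11 → t=29, phase=(4,10,6,3) → FL=S FR=W RL=S RR=S
cmd 5: advance +2 → t=31, phase=(6,0,8,5) → FL=S FR=S RL=W RR=S
cmd 6: advance +10 → t=41, phase=(4,10,6,3) → FL=S FR=W RL=S RR=S
cmd 7: advance +12 → t=53, phase=(4,10,6,3) → FL=S FR=W RL=S RR=S

after cmd 1 (t=10): FL=W FR=S RL=W RR=W
after cmd 2 (t=14): FL=S FR=S RL=S RR=S
after cmd 3 (t=18): FL=S FR=W RL=S RR=S
after cmd 4 (t=29): FL=S FR=W RL=S RR=S
after cmd 5 (t=31): FL=S FR=S RL=W RR=S
after cmd 6 (t=41): FL=S FR=W RL=S RR=S
after cmd 7 (t=53): FL=S FR=W RL=S RR=S


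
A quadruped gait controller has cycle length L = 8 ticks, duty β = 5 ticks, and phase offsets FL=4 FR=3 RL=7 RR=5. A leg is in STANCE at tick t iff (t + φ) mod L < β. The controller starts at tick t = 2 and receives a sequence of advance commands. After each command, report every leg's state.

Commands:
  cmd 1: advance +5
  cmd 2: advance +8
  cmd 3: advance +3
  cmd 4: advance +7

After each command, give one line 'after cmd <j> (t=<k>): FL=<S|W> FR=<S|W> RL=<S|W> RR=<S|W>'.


after cmd 1 (t=7): FL=S FR=S RL=W RR=S
after cmd 2 (t=15): FL=S FR=S RL=W RR=S
after cmd 3 (t=18): FL=W FR=W RL=S RR=W
after cmd 4 (t=25): FL=W FR=S RL=S RR=W

start t=2: FL=W FR=W RL=S RR=W
cmd 1: advance +5 → t=7, phase=(3,2,6,4) → FL=S FR=S RL=W RR=S
cmd 2: advance +8 → t=15, phase=(3,2,6,4) → FL=S FR=S RL=W RR=S
cmd 3: advance +3 → t=18, phase=(6,5,1,7) → FL=W FR=W RL=S RR=W
cmd 4: advance +7 → t=25, phase=(5,4,0,6) → FL=W FR=S RL=S RR=W


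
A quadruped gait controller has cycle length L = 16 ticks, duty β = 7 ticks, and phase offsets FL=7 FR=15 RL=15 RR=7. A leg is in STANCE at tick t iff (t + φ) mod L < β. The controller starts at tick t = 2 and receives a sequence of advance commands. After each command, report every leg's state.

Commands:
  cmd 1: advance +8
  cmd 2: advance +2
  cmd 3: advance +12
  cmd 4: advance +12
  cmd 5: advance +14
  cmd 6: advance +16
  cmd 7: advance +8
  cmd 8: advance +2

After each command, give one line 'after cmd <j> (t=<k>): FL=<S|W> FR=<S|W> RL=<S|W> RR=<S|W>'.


after cmd 1 (t=10): FL=S FR=W RL=W RR=S
after cmd 2 (t=12): FL=S FR=W RL=W RR=S
after cmd 3 (t=24): FL=W FR=W RL=W RR=W
after cmd 4 (t=36): FL=W FR=S RL=S RR=W
after cmd 5 (t=50): FL=W FR=S RL=S RR=W
after cmd 6 (t=66): FL=W FR=S RL=S RR=W
after cmd 7 (t=74): FL=S FR=W RL=W RR=S
after cmd 8 (t=76): FL=S FR=W RL=W RR=S

start t=2: FL=W FR=S RL=S RR=W
cmd 1: advance +8 → t=10, phase=(1,9,9,1) → FL=S FR=W RL=W RR=S
cmd 2: advance +2 → t=12, phase=(3,11,11,3) → FL=S FR=W RL=W RR=S
cmd 3: advance +12 → t=24, phase=(15,7,7,15) → FL=W FR=W RL=W RR=W
cmd 4: advance +12 → t=36, phase=(11,3,3,11) → FL=W FR=S RL=S RR=W
cmd 5: advance +14 → t=50, phase=(9,1,1,9) → FL=W FR=S RL=S RR=W
cmd 6: advance +16 → t=66, phase=(9,1,1,9) → FL=W FR=S RL=S RR=W
cmd 7: advance +8 → t=74, phase=(1,9,9,1) → FL=S FR=W RL=W RR=S
cmd 8: advance +2 → t=76, phase=(3,11,11,3) → FL=S FR=W RL=W RR=S


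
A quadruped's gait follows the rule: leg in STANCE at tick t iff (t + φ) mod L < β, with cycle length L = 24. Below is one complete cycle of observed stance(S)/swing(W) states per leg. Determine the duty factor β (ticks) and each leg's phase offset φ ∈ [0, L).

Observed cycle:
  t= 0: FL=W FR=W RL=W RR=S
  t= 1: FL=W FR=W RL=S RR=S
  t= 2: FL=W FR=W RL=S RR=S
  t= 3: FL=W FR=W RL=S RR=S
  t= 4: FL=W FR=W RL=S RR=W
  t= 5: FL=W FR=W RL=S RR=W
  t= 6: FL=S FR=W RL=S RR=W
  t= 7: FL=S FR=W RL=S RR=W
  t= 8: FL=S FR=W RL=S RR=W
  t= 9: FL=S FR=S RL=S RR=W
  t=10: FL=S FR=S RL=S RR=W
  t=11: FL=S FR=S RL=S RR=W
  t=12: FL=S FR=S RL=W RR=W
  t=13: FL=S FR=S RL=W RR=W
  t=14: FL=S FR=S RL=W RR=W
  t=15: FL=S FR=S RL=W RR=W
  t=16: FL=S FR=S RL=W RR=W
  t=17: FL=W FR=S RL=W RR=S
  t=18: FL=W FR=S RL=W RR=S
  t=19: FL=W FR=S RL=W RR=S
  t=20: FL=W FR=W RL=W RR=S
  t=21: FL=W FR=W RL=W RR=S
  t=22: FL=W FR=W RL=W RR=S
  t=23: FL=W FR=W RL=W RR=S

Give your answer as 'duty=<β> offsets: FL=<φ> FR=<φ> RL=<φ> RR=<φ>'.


duty=11 offsets: FL=18 FR=15 RL=23 RR=7

duty β = stance ticks per leg = 11
FL: stance ticks = 11; W→S at t=6 → φ=18
FR: stance ticks = 11; W→S at t=9 → φ=15
RL: stance ticks = 11; W→S at t=1 → φ=23
RR: stance ticks = 11; W→S at t=17 → φ=7


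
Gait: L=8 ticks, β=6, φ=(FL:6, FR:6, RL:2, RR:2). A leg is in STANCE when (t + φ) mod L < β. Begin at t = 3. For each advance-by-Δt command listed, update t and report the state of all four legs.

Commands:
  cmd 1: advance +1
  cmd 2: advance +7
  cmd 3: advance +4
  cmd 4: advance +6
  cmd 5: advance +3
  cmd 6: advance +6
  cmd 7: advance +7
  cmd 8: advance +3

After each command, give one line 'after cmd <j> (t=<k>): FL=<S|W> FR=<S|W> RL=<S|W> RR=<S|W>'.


after cmd 1 (t=4): FL=S FR=S RL=W RR=W
after cmd 2 (t=11): FL=S FR=S RL=S RR=S
after cmd 3 (t=15): FL=S FR=S RL=S RR=S
after cmd 4 (t=21): FL=S FR=S RL=W RR=W
after cmd 5 (t=24): FL=W FR=W RL=S RR=S
after cmd 6 (t=30): FL=S FR=S RL=S RR=S
after cmd 7 (t=37): FL=S FR=S RL=W RR=W
after cmd 8 (t=40): FL=W FR=W RL=S RR=S

start t=3: FL=S FR=S RL=S RR=S
cmd 1: advance +1 → t=4, phase=(2,2,6,6) → FL=S FR=S RL=W RR=W
cmd 2: advance +7 → t=11, phase=(1,1,5,5) → FL=S FR=S RL=S RR=S
cmd 3: advance +4 → t=15, phase=(5,5,1,1) → FL=S FR=S RL=S RR=S
cmd 4: advance +6 → t=21, phase=(3,3,7,7) → FL=S FR=S RL=W RR=W
cmd 5: advance +3 → t=24, phase=(6,6,2,2) → FL=W FR=W RL=S RR=S
cmd 6: advance +6 → t=30, phase=(4,4,0,0) → FL=S FR=S RL=S RR=S
cmd 7: advance +7 → t=37, phase=(3,3,7,7) → FL=S FR=S RL=W RR=W
cmd 8: advance +3 → t=40, phase=(6,6,2,2) → FL=W FR=W RL=S RR=S


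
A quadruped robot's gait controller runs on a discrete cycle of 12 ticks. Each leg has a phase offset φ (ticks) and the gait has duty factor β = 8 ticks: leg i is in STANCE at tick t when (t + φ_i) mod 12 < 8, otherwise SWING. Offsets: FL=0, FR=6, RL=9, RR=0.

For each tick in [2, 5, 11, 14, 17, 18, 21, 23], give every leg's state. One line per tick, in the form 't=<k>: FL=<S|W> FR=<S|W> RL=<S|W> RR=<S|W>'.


t=2: FL=S FR=W RL=W RR=S
t=5: FL=S FR=W RL=S RR=S
t=11: FL=W FR=S RL=W RR=W
t=14: FL=S FR=W RL=W RR=S
t=17: FL=S FR=W RL=S RR=S
t=18: FL=S FR=S RL=S RR=S
t=21: FL=W FR=S RL=S RR=W
t=23: FL=W FR=S RL=W RR=W

t=2: phase=(2,8,11,2) vs β=8 → FL=S FR=W RL=W RR=S
t=5: phase=(5,11,2,5) vs β=8 → FL=S FR=W RL=S RR=S
t=11: phase=(11,5,8,11) vs β=8 → FL=W FR=S RL=W RR=W
t=14: phase=(2,8,11,2) vs β=8 → FL=S FR=W RL=W RR=S
t=17: phase=(5,11,2,5) vs β=8 → FL=S FR=W RL=S RR=S
t=18: phase=(6,0,3,6) vs β=8 → FL=S FR=S RL=S RR=S
t=21: phase=(9,3,6,9) vs β=8 → FL=W FR=S RL=S RR=W
t=23: phase=(11,5,8,11) vs β=8 → FL=W FR=S RL=W RR=W


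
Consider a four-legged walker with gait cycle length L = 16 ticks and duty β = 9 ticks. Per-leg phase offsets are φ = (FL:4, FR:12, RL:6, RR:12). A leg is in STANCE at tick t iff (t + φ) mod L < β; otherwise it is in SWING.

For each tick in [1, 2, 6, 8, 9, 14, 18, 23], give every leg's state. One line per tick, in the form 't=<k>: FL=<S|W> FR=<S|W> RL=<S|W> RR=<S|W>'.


t=1: phase=(5,13,7,13) vs β=9 → FL=S FR=W RL=S RR=W
t=2: phase=(6,14,8,14) vs β=9 → FL=S FR=W RL=S RR=W
t=6: phase=(10,2,12,2) vs β=9 → FL=W FR=S RL=W RR=S
t=8: phase=(12,4,14,4) vs β=9 → FL=W FR=S RL=W RR=S
t=9: phase=(13,5,15,5) vs β=9 → FL=W FR=S RL=W RR=S
t=14: phase=(2,10,4,10) vs β=9 → FL=S FR=W RL=S RR=W
t=18: phase=(6,14,8,14) vs β=9 → FL=S FR=W RL=S RR=W
t=23: phase=(11,3,13,3) vs β=9 → FL=W FR=S RL=W RR=S

t=1: FL=S FR=W RL=S RR=W
t=2: FL=S FR=W RL=S RR=W
t=6: FL=W FR=S RL=W RR=S
t=8: FL=W FR=S RL=W RR=S
t=9: FL=W FR=S RL=W RR=S
t=14: FL=S FR=W RL=S RR=W
t=18: FL=S FR=W RL=S RR=W
t=23: FL=W FR=S RL=W RR=S


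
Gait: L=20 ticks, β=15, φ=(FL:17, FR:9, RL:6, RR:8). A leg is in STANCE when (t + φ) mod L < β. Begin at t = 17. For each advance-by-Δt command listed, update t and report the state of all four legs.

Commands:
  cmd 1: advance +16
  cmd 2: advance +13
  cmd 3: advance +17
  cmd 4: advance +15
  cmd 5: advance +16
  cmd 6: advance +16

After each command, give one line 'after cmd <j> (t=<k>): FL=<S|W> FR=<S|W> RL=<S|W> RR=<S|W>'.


after cmd 1 (t=33): FL=S FR=S RL=W RR=S
after cmd 2 (t=46): FL=S FR=W RL=S RR=S
after cmd 3 (t=63): FL=S FR=S RL=S RR=S
after cmd 4 (t=78): FL=W FR=S RL=S RR=S
after cmd 5 (t=94): FL=S FR=S RL=S RR=S
after cmd 6 (t=110): FL=S FR=W RL=W RR=W

start t=17: FL=S FR=S RL=S RR=S
cmd 1: advance +16 → t=33, phase=(10,2,19,1) → FL=S FR=S RL=W RR=S
cmd 2: advance +13 → t=46, phase=(3,15,12,14) → FL=S FR=W RL=S RR=S
cmd 3: advance +17 → t=63, phase=(0,12,9,11) → FL=S FR=S RL=S RR=S
cmd 4: advance +15 → t=78, phase=(15,7,4,6) → FL=W FR=S RL=S RR=S
cmd 5: advance +16 → t=94, phase=(11,3,0,2) → FL=S FR=S RL=S RR=S
cmd 6: advance +16 → t=110, phase=(7,19,16,18) → FL=S FR=W RL=W RR=W
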